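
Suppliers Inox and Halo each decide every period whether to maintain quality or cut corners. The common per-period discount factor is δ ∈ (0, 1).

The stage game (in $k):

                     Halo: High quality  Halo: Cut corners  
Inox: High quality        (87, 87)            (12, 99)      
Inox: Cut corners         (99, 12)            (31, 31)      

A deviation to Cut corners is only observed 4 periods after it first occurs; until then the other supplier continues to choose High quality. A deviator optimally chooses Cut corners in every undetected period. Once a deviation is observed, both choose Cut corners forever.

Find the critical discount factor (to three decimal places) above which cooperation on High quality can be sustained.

0.648

Deviating for the 4 undetected periods gains 99−87 = 12 per period over cooperation, then loses 87−31 = 56 per period forever once punishment starts.
Gain: 12(1 + δ + … + δ^3); loss: 56·δ^4/(1−δ).
No profitable deviation ⇔ 12(1−δ^4) ≤ 56·δ^4, i.e. δ^4 ≥ 12/(12+56) = 3/17.
Hence δ ≥ (3/17)^(1/4) ≈ 0.648.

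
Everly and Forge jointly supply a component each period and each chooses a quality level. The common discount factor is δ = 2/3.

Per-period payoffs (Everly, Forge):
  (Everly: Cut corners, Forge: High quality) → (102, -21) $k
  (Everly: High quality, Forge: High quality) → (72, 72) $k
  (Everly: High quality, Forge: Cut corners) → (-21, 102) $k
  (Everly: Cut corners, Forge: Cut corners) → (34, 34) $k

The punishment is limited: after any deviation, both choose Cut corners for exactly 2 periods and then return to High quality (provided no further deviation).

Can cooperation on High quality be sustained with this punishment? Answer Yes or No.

Comparing payoff streams over the 3 periods until play realigns: cooperate → 72(1+δ+…+δ^2); deviate → 102 + 34(δ+…+δ^2).
Cooperation is sustained iff (72−34)(δ+…+δ^2) ≥ 102−72.
δ+…+δ^2 = 2/3·(1−(2/3)^2)/(1−2/3) = 1.1111, and (102−72)/(72−34) = 0.7895.
1.1111 ≥ 0.7895, so cooperation is sustainable.

Yes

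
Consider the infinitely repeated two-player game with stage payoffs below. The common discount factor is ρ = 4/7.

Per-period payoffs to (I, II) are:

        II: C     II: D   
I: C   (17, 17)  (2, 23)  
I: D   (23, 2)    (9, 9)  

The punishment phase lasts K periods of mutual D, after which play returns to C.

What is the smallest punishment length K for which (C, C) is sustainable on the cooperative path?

No profitable deviation requires (17−9)(ρ+…+ρ^K) ≥ 23−17, i.e. ρ+…+ρ^K ≥ 3/4 ≈ 0.7500.
With ρ = 4/7, the partial sums are K=1: 0.5714, K=2: 0.8980.
K = 2 is the first length at which the sum reaches 0.7500.

2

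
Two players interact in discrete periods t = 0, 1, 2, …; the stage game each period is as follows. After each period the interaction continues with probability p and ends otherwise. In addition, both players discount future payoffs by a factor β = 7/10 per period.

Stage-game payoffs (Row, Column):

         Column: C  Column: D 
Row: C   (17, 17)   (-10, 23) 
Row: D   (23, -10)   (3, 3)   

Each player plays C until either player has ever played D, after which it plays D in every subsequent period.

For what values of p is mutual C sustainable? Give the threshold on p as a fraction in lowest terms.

Expected continuation weight on next period's payoff is β·p = 7/10·p, which plays the role of the discount factor.
Cooperation requires 7/10·p ≥ (23−17)/(23−3) = 3/10, hence p ≥ 3/7.

3/7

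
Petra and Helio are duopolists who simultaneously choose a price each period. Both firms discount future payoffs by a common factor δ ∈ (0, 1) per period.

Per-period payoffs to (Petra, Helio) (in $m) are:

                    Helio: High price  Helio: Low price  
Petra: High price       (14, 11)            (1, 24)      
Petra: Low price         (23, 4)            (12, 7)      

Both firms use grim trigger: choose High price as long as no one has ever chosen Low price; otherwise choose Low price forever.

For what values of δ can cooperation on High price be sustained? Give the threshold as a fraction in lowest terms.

9/11

Petra: cooperation gives 14 each period; deviation gives 23 once then 12 forever.
  14/(1−δ) ≥ 23 + 12δ/(1−δ) ⇒ δ ≥ 9/11.
Helio: cooperation gives 11 each period; deviation gives 24 once then 7 forever.
  δ ≥ 13/17.
Both must hold, so the binding constraint is Petra's: δ ≥ 9/11.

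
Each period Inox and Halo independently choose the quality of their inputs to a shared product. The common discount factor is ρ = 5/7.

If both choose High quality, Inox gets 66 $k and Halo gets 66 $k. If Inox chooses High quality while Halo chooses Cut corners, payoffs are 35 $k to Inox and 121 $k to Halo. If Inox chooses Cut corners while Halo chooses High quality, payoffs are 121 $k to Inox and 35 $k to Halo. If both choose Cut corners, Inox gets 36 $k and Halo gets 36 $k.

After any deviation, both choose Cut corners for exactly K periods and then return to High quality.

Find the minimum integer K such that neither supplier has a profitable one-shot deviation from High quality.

IC: ρ(1−ρ^K)/(1−ρ) ≥ (121−66)/(66−36) = 11/6.
With ρ = 5/7: need 1 − ρ^K ≥ 11/6·(1−5/7)/(5/7), i.e. ρ^K ≤ 0.2667.
Since (5/7)^3 = 0.3644 and (5/7)^4 = 0.2603, the smallest such K is 4.

4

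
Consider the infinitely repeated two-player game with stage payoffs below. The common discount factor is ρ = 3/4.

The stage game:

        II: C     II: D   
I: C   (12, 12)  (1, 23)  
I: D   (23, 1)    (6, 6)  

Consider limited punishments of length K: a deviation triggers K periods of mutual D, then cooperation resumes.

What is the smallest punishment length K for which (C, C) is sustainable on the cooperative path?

No profitable deviation requires (12−6)(ρ+…+ρ^K) ≥ 23−12, i.e. ρ+…+ρ^K ≥ 11/6 ≈ 1.8333.
With ρ = 3/4, the partial sums are K=1: 0.7500, K=2: 1.3125, K=3: 1.7344, K=4: 2.0508.
K = 4 is the first length at which the sum reaches 1.8333.

4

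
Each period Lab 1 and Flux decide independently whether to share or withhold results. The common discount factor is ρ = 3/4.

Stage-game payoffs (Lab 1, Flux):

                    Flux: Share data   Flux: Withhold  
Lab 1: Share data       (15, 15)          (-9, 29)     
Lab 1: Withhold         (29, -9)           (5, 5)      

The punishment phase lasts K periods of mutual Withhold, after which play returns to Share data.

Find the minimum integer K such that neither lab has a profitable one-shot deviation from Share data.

No profitable deviation requires (15−5)(ρ+…+ρ^K) ≥ 29−15, i.e. ρ+…+ρ^K ≥ 7/5 ≈ 1.4000.
With ρ = 3/4, the partial sums are K=1: 0.7500, K=2: 1.3125, K=3: 1.7344.
K = 3 is the first length at which the sum reaches 1.4000.

3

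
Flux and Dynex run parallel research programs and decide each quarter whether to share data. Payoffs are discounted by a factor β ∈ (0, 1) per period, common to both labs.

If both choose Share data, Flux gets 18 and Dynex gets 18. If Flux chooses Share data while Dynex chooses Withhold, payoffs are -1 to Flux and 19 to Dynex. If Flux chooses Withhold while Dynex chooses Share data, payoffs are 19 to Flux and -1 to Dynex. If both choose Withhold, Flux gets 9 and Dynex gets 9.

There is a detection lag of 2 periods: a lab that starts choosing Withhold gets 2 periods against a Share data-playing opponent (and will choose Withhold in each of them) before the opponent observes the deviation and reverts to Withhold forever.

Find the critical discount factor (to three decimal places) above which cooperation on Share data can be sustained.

0.316

A deviator earns 19 for 2 periods, then 9 forever; cooperating earns 18 forever. Multiplying the IC by (1−β):
18 ≥ 19(1−β^2) + 9β^2, so 10·β^2 ≥ 1 and β^2 ≥ 1/10.
β ≥ (1/10)^(1/2) ≈ 0.316.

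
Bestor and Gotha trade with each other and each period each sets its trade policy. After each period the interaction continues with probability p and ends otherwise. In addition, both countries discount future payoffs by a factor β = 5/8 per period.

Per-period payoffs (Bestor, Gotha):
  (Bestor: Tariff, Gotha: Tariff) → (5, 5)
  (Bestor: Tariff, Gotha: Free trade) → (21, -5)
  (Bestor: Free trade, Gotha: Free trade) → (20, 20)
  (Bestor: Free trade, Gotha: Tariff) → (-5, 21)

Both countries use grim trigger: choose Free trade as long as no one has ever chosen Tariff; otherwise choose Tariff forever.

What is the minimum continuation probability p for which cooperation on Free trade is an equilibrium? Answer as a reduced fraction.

1/10

With continuation probability p and discount β, the effective per-period discount factor is βp.
Grim-trigger IC: βp ≥ (21−20)/(21−5) = 1/16.
So p ≥ (1/16)/(5/8) = 1/10.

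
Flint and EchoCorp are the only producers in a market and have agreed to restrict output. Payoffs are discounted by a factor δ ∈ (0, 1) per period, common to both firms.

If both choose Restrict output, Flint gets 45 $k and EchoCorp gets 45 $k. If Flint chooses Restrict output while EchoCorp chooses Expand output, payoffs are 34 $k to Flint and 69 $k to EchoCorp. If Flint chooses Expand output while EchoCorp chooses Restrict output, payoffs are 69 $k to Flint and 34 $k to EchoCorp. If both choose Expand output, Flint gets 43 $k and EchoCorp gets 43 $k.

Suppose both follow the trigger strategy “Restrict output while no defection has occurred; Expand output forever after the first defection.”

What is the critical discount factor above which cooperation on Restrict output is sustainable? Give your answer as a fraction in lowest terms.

45/(1−δ) ≥ 69 + 43δ/(1−δ)
45 ≥ 69 − 26δ
δ ≥ 24/26 = 12/13.

12/13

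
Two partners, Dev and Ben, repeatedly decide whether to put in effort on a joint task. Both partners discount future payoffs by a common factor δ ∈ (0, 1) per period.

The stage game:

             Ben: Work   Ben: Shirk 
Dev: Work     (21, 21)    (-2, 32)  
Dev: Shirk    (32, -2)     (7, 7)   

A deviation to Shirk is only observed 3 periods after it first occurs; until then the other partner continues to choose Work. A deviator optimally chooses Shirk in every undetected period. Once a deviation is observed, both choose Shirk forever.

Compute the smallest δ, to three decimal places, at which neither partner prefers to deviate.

0.761

A deviator earns 32 for 3 periods, then 7 forever; cooperating earns 21 forever. Multiplying the IC by (1−δ):
21 ≥ 32(1−δ^3) + 7δ^3, so 25·δ^3 ≥ 11 and δ^3 ≥ 11/25.
δ ≥ (11/25)^(1/3) ≈ 0.761.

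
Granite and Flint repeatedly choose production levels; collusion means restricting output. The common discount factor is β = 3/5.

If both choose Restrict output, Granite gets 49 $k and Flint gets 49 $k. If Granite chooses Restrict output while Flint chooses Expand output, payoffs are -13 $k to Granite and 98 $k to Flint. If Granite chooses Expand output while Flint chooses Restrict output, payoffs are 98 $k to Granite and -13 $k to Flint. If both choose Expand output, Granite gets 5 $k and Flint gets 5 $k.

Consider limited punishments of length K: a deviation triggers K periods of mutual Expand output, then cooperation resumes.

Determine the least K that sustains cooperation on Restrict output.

3

IC: β(1−β^K)/(1−β) ≥ (98−49)/(49−5) = 49/44.
With β = 3/5: need 1 − β^K ≥ 49/44·(1−3/5)/(3/5), i.e. β^K ≤ 0.2576.
Since (3/5)^2 = 0.3600 and (3/5)^3 = 0.2160, the smallest such K is 3.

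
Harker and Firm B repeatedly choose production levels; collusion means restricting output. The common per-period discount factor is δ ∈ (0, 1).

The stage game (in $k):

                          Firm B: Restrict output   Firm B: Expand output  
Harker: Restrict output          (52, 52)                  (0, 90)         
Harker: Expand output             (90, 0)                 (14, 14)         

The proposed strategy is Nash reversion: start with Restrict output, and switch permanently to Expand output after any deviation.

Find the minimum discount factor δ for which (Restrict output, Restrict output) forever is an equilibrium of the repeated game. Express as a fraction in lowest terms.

1/2

One-period gain from deviating is 90 − 52 = 38. The loss is 52 − 14 = 38 in every subsequent period, with present value 38·δ/(1−δ).
Deviation is unprofitable when 38·δ/(1−δ) ≥ 38, i.e. δ/(1−δ) ≥ 1.
Equivalently δ ≥ 38/(38+38) = 1/2.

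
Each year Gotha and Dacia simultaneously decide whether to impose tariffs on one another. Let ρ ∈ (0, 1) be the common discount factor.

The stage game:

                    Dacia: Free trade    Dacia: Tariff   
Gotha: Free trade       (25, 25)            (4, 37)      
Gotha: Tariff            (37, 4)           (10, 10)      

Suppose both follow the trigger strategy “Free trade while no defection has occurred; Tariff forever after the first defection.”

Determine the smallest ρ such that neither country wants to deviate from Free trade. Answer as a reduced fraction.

4/9

Cooperation forever yields 25 each period: 25/(1−ρ).
Deviating yields 37 once, then 10 forever: 37 + 10ρ/(1−ρ).
No profitable deviation requires 25/(1−ρ) ≥ 37 + 10ρ/(1−ρ).
Multiplying by (1−ρ): 25 ≥ 37(1−ρ) + 10ρ = 37 − 27ρ.
So 27ρ ≥ 12, i.e. ρ ≥ 12/27 = 4/9.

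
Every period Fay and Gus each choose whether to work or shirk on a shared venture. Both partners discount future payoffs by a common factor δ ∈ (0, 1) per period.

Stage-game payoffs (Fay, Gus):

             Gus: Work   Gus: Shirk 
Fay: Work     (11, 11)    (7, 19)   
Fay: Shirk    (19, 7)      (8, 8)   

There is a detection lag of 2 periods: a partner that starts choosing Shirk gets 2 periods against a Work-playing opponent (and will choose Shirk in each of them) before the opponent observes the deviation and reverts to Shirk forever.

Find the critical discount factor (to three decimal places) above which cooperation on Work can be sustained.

0.853

The best deviation is to choose Shirk for all 2 undetected periods, earning 19 each, then 8 forever once detected.
Deviation value: 19(1−δ^2)/(1−δ) + 8δ^2/(1−δ); cooperation value: 11/(1−δ).
IC: 11 ≥ 19(1−δ^2) + 8δ^2 = 19 − 11δ^2.
So δ^2 ≥ 8/11, giving δ ≥ (8/11)^(1/2) ≈ 0.853.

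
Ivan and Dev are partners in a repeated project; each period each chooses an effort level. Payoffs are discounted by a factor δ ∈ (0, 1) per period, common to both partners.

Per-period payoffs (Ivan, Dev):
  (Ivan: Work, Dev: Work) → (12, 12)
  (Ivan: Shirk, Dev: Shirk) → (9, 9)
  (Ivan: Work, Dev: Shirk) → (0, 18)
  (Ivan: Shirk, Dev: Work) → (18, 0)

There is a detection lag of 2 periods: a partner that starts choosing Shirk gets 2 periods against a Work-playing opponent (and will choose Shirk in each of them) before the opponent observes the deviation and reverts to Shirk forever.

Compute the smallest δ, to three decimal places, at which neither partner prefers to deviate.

The best deviation is to choose Shirk for all 2 undetected periods, earning 18 each, then 9 forever once detected.
Deviation value: 18(1−δ^2)/(1−δ) + 9δ^2/(1−δ); cooperation value: 12/(1−δ).
IC: 12 ≥ 18(1−δ^2) + 9δ^2 = 18 − 9δ^2.
So δ^2 ≥ 6/9 = 2/3, giving δ ≥ (2/3)^(1/2) ≈ 0.816.

0.816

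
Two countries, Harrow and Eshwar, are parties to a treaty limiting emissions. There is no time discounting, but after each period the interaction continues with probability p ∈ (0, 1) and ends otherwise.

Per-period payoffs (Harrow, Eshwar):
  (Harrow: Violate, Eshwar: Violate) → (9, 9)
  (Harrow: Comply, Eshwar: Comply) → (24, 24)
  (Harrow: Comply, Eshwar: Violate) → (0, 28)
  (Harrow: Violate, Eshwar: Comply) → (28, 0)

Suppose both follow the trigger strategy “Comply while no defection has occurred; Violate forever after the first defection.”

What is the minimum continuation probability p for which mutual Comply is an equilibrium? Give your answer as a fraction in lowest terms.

With no time discounting, the continuation probability p plays the role of the discount factor.
Grim-trigger IC: 24/(1−p) ≥ 28 + 9p/(1−p) ⇒ p ≥ (28−24)/(28−9) = 4/19.

4/19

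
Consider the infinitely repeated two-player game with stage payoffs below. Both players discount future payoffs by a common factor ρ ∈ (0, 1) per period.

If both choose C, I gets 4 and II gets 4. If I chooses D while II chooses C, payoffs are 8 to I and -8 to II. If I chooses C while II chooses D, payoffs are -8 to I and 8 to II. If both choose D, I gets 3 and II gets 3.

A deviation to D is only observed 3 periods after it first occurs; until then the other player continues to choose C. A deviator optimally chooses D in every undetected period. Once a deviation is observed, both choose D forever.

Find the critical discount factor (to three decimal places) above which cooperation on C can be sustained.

0.928

The best deviation is to choose D for all 3 undetected periods, earning 8 each, then 3 forever once detected.
Deviation value: 8(1−ρ^3)/(1−ρ) + 3ρ^3/(1−ρ); cooperation value: 4/(1−ρ).
IC: 4 ≥ 8(1−ρ^3) + 3ρ^3 = 8 − 5ρ^3.
So ρ^3 ≥ 4/5, giving ρ ≥ (4/5)^(1/3) ≈ 0.928.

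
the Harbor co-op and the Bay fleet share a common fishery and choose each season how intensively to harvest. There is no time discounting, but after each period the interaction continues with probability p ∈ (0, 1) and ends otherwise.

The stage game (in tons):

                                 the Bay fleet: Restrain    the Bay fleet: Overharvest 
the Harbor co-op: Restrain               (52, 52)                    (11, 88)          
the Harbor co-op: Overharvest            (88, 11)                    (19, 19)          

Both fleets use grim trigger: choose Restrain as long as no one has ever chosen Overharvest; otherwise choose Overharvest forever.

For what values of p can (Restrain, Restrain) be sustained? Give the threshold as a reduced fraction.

12/23

With no time discounting, the continuation probability p plays the role of the discount factor.
Grim-trigger IC: 52/(1−p) ≥ 88 + 19p/(1−p) ⇒ p ≥ (88−52)/(88−19) = 12/23.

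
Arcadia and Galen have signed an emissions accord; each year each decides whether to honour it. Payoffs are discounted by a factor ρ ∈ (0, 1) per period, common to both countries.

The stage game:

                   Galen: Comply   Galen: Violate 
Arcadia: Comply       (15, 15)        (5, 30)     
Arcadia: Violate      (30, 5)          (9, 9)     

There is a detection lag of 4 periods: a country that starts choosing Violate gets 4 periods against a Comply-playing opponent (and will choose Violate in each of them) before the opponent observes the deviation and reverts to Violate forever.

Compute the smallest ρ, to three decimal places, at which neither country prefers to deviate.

0.919

Deviating for the 4 undetected periods gains 30−15 = 15 per period over cooperation, then loses 15−9 = 6 per period forever once punishment starts.
Gain: 15(1 + ρ + … + ρ^3); loss: 6·ρ^4/(1−ρ).
No profitable deviation ⇔ 15(1−ρ^4) ≤ 6·ρ^4, i.e. ρ^4 ≥ 15/(15+6) = 5/7.
Hence ρ ≥ (5/7)^(1/4) ≈ 0.919.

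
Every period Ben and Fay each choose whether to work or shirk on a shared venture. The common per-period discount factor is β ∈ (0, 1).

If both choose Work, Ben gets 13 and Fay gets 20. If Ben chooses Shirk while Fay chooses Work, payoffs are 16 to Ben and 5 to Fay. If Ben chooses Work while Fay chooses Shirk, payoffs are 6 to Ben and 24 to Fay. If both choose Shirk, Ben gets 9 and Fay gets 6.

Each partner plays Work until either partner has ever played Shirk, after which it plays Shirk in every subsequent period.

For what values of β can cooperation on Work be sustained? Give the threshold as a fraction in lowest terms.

3/7

For Ben: deviation gain 16−13 = 3, per-period punishment loss 13−9 = 4. IC gives β ≥ 3/7.
For Fay: gain 4, loss 14 per period, so β ≥ 4/18 = 2/9.
The tighter constraint is Ben's, so cooperation needs β ≥ 3/7.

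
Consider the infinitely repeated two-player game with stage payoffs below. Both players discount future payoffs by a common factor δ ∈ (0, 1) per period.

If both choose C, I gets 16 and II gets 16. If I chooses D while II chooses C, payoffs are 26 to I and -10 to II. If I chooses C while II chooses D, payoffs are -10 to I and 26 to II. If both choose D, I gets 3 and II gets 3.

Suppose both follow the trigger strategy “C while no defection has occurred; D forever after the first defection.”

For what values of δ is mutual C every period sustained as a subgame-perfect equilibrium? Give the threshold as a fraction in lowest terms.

10/23

Under grim trigger the critical discount factor is (T−C)/(T−P) with T = 26, C = 16, P = 3.
δ* = (26−16)/(26−3) = 10/23.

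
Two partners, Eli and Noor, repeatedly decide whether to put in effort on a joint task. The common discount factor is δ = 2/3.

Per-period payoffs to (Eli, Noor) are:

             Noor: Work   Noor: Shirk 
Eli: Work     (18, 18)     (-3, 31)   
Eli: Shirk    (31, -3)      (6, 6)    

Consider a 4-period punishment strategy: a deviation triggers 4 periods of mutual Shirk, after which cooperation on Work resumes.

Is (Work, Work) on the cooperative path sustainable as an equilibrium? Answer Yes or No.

Comparing payoff streams over the 5 periods until play realigns: cooperate → 18(1+δ+…+δ^4); deviate → 31 + 6(δ+…+δ^4).
Cooperation is sustained iff (18−6)(δ+…+δ^4) ≥ 31−18.
δ+…+δ^4 = 2/3·(1−(2/3)^4)/(1−2/3) = 1.6049, and (31−18)/(18−6) = 1.0833.
1.6049 ≥ 1.0833, so cooperation is sustainable.

Yes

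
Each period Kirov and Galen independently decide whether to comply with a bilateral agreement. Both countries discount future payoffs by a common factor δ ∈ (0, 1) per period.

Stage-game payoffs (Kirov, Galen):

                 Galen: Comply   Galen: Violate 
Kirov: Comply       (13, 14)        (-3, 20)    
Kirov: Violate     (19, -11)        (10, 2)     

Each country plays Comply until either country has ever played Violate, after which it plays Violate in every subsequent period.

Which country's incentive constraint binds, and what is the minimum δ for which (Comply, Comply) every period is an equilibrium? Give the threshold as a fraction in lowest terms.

Kirov; δ ≥ 2/3

For Kirov: deviation gain 19−13 = 6, per-period punishment loss 13−10 = 3. IC gives δ ≥ 6/9 = 2/3.
For Galen: gain 6, loss 12 per period, so δ ≥ 6/18 = 1/3.
The tighter constraint is Kirov's, so cooperation needs δ ≥ 2/3.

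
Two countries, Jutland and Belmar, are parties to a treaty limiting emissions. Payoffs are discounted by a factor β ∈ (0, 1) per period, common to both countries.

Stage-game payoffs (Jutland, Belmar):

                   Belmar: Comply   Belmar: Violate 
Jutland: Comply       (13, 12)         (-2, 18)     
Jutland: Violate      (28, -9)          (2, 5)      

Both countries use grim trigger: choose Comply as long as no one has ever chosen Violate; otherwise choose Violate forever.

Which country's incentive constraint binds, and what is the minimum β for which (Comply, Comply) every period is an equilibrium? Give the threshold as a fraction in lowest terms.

For Jutland: deviation gain 28−13 = 15, per-period punishment loss 13−2 = 11. IC gives β ≥ 15/26.
For Belmar: gain 6, loss 7 per period, so β ≥ 6/13.
The tighter constraint is Jutland's, so cooperation needs β ≥ 15/26.

Jutland; β ≥ 15/26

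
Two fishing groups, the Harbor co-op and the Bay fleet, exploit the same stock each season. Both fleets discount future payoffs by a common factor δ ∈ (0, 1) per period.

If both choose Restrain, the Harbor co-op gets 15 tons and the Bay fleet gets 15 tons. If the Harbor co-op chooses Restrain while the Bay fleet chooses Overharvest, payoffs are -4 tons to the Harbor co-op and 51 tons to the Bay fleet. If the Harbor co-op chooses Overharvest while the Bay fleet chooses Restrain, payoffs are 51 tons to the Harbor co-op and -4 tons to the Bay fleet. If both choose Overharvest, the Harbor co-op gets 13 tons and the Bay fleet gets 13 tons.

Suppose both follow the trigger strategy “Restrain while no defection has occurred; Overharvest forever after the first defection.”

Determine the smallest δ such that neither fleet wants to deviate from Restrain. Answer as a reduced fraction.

One-period gain from deviating is 51 − 15 = 36. The loss is 15 − 13 = 2 in every subsequent period, with present value 2·δ/(1−δ).
Deviation is unprofitable when 2·δ/(1−δ) ≥ 36, i.e. δ/(1−δ) ≥ 18.
Equivalently δ ≥ 36/(36+2) = 18/19.

18/19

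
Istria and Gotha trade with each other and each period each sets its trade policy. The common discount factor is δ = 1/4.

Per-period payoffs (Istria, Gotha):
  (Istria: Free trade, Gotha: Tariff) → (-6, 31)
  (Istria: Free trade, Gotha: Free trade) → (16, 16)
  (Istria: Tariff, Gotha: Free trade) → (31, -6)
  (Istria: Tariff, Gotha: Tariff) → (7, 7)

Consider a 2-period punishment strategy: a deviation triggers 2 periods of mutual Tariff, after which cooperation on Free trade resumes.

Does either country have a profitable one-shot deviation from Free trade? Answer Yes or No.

Yes

Comparing payoff streams over the 3 periods until play realigns: cooperate → 16(1+δ+…+δ^2); deviate → 31 + 7(δ+…+δ^2).
Cooperation is sustained iff (16−7)(δ+…+δ^2) ≥ 31−16.
δ+…+δ^2 = 1/4·(1−(1/4)^2)/(1−1/4) = 0.3125, and (31−16)/(16−7) = 1.6667.
0.3125 < 1.6667, so cooperation is not sustainable.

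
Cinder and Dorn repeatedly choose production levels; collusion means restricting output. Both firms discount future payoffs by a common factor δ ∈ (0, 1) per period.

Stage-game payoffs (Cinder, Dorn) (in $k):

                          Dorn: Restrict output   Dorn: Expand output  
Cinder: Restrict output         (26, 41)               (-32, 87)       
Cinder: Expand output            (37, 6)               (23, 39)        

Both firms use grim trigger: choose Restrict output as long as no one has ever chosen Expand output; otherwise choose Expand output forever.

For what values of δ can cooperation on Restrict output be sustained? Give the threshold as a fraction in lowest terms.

Cinder: cooperation gives 26 each period; deviation gives 37 once then 23 forever.
  26/(1−δ) ≥ 37 + 23δ/(1−δ) ⇒ δ ≥ 11/14.
Dorn: cooperation gives 41 each period; deviation gives 87 once then 39 forever.
  δ ≥ 46/48 = 23/24.
Both must hold, so the binding constraint is Dorn's: δ ≥ 23/24.

23/24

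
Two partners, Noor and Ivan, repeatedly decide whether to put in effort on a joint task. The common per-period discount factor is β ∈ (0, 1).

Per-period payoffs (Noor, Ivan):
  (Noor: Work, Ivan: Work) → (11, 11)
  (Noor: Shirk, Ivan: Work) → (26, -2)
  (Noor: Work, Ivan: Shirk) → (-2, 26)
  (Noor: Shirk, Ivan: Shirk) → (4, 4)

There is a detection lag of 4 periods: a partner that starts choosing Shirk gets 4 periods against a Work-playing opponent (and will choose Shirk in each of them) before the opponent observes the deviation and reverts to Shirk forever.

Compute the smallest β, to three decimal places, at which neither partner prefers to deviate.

The best deviation is to choose Shirk for all 4 undetected periods, earning 26 each, then 4 forever once detected.
Deviation value: 26(1−β^4)/(1−β) + 4β^4/(1−β); cooperation value: 11/(1−β).
IC: 11 ≥ 26(1−β^4) + 4β^4 = 26 − 22β^4.
So β^4 ≥ 15/22, giving β ≥ (15/22)^(1/4) ≈ 0.909.

0.909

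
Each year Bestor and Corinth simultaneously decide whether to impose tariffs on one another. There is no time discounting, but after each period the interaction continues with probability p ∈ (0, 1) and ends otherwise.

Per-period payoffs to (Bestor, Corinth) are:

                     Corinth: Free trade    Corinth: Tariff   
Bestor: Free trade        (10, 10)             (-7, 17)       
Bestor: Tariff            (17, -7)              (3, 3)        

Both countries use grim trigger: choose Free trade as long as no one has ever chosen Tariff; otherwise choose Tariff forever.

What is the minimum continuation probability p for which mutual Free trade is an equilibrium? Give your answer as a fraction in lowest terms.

1/2

With no time discounting, the continuation probability p plays the role of the discount factor.
Grim-trigger IC: 10/(1−p) ≥ 17 + 3p/(1−p) ⇒ p ≥ (17−10)/(17−3) = 1/2.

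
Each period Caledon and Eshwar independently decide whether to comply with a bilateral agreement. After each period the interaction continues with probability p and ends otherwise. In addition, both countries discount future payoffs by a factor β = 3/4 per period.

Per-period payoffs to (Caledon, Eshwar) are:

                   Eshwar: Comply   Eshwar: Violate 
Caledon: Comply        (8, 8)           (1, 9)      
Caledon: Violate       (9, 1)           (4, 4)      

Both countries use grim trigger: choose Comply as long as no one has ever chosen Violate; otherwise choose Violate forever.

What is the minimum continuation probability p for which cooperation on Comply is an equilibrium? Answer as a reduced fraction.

4/15

Expected continuation weight on next period's payoff is β·p = 3/4·p, which plays the role of the discount factor.
Cooperation requires 3/4·p ≥ (9−8)/(9−4) = 1/5, hence p ≥ 4/15.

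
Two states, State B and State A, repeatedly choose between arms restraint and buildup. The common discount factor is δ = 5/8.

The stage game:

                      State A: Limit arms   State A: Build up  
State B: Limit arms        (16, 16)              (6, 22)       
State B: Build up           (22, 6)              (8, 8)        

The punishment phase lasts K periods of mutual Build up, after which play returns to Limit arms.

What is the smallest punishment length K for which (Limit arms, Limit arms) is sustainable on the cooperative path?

No profitable deviation requires (16−8)(δ+…+δ^K) ≥ 22−16, i.e. δ+…+δ^K ≥ 3/4 ≈ 0.7500.
With δ = 5/8, the partial sums are K=1: 0.6250, K=2: 1.0156.
K = 2 is the first length at which the sum reaches 0.7500.

2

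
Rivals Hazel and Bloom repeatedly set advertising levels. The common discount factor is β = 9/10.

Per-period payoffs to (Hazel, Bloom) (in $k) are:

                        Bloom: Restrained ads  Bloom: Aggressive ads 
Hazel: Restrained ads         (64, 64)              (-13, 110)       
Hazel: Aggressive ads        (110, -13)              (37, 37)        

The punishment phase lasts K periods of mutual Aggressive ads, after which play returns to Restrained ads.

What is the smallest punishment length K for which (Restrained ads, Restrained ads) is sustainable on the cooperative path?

2

No profitable deviation requires (64−37)(β+…+β^K) ≥ 110−64, i.e. β+…+β^K ≥ 46/27 ≈ 1.7037.
With β = 9/10, the partial sums are K=1: 0.9000, K=2: 1.7100.
K = 2 is the first length at which the sum reaches 1.7037.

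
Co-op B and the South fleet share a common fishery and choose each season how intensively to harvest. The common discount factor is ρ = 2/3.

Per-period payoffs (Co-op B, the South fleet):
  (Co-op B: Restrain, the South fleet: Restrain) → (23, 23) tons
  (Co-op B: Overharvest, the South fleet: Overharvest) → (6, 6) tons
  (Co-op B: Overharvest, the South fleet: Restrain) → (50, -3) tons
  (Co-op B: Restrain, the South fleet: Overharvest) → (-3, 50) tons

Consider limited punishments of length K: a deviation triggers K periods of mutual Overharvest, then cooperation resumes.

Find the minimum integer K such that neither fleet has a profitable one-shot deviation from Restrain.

IC: ρ(1−ρ^K)/(1−ρ) ≥ (50−23)/(23−6) = 27/17.
With ρ = 2/3: need 1 − ρ^K ≥ 27/17·(1−2/3)/(2/3), i.e. ρ^K ≤ 0.2059.
Since (2/3)^3 = 0.2963 and (2/3)^4 = 0.1975, the smallest such K is 4.

4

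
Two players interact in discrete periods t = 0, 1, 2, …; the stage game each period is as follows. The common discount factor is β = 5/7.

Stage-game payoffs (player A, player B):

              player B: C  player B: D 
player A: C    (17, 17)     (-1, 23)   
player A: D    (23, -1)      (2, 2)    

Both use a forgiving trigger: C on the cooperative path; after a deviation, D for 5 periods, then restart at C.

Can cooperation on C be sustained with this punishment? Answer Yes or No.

IC: β+…+β^5 ≥ (23−17)/(17−2) = 2/5.
At β = 5/7: partial sum = 2.0352 ≥ 0.4000. Cooperation sustainable.

Yes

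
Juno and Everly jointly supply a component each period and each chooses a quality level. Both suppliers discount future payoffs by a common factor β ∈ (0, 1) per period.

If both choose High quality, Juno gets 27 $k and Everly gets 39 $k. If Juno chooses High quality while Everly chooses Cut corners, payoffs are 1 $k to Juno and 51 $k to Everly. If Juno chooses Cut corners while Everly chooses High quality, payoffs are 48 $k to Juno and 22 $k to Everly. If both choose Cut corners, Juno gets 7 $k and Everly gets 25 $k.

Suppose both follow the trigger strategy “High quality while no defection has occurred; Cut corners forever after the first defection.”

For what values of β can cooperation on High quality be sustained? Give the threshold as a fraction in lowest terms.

Juno's threshold: (48−27)/(48−7) = 21/41.
Everly's threshold: (51−39)/(51−25) = 6/13.
21/41 > 6/13, so Juno binds and β* = 21/41.

21/41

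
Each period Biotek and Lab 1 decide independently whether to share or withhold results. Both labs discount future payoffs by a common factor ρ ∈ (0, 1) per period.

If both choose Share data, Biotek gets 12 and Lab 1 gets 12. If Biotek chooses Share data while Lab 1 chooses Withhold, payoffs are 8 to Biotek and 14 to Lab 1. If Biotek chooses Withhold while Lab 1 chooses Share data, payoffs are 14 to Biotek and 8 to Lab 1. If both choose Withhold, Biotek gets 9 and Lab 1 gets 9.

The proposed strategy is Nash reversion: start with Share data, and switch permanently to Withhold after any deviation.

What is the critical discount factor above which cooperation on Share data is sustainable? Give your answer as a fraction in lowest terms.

2/5

One-period gain from deviating is 14 − 12 = 2. The loss is 12 − 9 = 3 in every subsequent period, with present value 3·ρ/(1−ρ).
Deviation is unprofitable when 3·ρ/(1−ρ) ≥ 2, i.e. ρ/(1−ρ) ≥ 2/3.
Equivalently ρ ≥ 2/(2+3) = 2/5.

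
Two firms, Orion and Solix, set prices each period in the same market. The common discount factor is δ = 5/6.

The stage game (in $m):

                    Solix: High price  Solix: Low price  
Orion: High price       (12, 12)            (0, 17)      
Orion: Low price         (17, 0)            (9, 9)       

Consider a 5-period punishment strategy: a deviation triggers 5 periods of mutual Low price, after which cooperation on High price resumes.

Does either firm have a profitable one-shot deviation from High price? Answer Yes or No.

No

A one-shot deviation gives 17 now, then 9 for 5 periods, then back to 12.
Gain from deviating: (17−12) today; loss: (12−9) in each of the next 5 periods.
No-deviation condition: (12−9)(δ+…+δ^5) ≥ 17−12, i.e. δ+…+δ^5 ≥ 5/3.
At δ = 5/6: δ+…+δ^5 = 2.9906 ≥ 1.6667.
So cooperation is sustainable.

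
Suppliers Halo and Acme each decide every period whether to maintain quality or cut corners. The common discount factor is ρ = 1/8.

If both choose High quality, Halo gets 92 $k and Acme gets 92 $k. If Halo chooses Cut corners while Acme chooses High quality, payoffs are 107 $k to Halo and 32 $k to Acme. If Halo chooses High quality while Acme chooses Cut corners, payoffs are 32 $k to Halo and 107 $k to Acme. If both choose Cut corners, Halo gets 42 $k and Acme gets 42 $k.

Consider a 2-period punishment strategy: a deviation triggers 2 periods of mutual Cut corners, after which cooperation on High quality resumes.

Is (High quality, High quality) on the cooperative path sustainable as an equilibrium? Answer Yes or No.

No

Comparing payoff streams over the 3 periods until play realigns: cooperate → 92(1+ρ+…+ρ^2); deviate → 107 + 42(ρ+…+ρ^2).
Cooperation is sustained iff (92−42)(ρ+…+ρ^2) ≥ 107−92.
ρ+…+ρ^2 = 1/8·(1−(1/8)^2)/(1−1/8) = 0.1406, and (107−92)/(92−42) = 0.3000.
0.1406 < 0.3000, so cooperation is not sustainable.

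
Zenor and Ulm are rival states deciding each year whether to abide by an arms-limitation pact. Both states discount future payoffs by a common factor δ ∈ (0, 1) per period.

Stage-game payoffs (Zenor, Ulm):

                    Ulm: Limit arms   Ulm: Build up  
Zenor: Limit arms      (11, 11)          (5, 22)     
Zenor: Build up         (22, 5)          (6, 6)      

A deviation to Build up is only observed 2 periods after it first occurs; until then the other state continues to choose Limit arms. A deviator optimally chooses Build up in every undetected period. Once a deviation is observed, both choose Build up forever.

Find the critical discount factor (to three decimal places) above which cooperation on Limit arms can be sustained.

Deviating for the 2 undetected periods gains 22−11 = 11 per period over cooperation, then loses 11−6 = 5 per period forever once punishment starts.
Gain: 11(1 + δ + … + δ^1); loss: 5·δ^2/(1−δ).
No profitable deviation ⇔ 11(1−δ^2) ≤ 5·δ^2, i.e. δ^2 ≥ 11/(11+5) = 11/16.
Hence δ ≥ (11/16)^(1/2) ≈ 0.829.

0.829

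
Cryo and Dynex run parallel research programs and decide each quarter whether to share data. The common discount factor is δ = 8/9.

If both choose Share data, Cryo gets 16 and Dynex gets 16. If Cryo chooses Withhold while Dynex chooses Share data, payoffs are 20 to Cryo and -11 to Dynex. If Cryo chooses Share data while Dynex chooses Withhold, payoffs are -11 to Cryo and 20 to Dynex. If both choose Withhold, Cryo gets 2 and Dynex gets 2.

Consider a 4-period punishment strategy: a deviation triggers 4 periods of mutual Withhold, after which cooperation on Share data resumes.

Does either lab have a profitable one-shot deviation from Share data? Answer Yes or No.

No

Comparing payoff streams over the 5 periods until play realigns: cooperate → 16(1+δ+…+δ^4); deviate → 20 + 2(δ+…+δ^4).
Cooperation is sustained iff (16−2)(δ+…+δ^4) ≥ 20−16.
δ+…+δ^4 = 8/9·(1−(8/9)^4)/(1−8/9) = 3.0056, and (20−16)/(16−2) = 0.2857.
3.0056 ≥ 0.2857, so cooperation is sustainable.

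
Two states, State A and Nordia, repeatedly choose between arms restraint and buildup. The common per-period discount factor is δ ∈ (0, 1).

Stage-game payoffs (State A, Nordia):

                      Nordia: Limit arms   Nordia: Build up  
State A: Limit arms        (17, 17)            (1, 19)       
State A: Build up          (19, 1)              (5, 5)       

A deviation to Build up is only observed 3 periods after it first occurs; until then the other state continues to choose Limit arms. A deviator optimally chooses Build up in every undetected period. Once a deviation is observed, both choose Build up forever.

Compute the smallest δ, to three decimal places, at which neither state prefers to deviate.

Deviating for the 3 undetected periods gains 19−17 = 2 per period over cooperation, then loses 17−5 = 12 per period forever once punishment starts.
Gain: 2(1 + δ + … + δ^2); loss: 12·δ^3/(1−δ).
No profitable deviation ⇔ 2(1−δ^3) ≤ 12·δ^3, i.e. δ^3 ≥ 2/(2+12) = 1/7.
Hence δ ≥ (1/7)^(1/3) ≈ 0.523.

0.523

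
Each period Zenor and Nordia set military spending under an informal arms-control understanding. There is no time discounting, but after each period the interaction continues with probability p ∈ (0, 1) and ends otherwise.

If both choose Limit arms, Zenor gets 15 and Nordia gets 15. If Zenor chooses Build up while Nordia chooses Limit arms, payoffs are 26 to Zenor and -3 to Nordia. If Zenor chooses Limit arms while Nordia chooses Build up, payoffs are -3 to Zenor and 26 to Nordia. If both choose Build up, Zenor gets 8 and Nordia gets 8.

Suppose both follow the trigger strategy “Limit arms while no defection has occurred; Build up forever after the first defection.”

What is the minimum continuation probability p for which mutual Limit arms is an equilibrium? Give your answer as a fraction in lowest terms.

With no time discounting, the continuation probability p plays the role of the discount factor.
Grim-trigger IC: 15/(1−p) ≥ 26 + 8p/(1−p) ⇒ p ≥ (26−15)/(26−8) = 11/18.

11/18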